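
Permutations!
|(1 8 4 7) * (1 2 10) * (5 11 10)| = 8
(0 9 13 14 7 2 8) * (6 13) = (0 9 6 13 14 7 2 8) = [9, 1, 8, 3, 4, 5, 13, 2, 0, 6, 10, 11, 12, 14, 7]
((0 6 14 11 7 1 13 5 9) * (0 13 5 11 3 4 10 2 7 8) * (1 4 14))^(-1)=(0 8 11 13 9 5 1 6)(2 10 4 7)(3 14)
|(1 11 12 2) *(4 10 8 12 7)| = |(1 11 7 4 10 8 12 2)| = 8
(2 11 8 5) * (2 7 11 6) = (2 6)(5 7 11 8) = [0, 1, 6, 3, 4, 7, 2, 11, 5, 9, 10, 8]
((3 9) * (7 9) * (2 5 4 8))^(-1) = ((2 5 4 8)(3 7 9))^(-1) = (2 8 4 5)(3 9 7)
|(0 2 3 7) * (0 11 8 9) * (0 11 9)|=|(0 2 3 7 9 11 8)|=7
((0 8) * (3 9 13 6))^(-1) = ((0 8)(3 9 13 6))^(-1) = (0 8)(3 6 13 9)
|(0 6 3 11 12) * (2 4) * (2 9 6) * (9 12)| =4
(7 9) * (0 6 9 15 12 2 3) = (0 6 9 7 15 12 2 3) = [6, 1, 3, 0, 4, 5, 9, 15, 8, 7, 10, 11, 2, 13, 14, 12]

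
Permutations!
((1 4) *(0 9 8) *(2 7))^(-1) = (0 8 9)(1 4)(2 7)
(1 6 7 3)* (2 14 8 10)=[0, 6, 14, 1, 4, 5, 7, 3, 10, 9, 2, 11, 12, 13, 8]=(1 6 7 3)(2 14 8 10)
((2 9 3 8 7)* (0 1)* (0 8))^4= (0 2 1 9 8 3 7)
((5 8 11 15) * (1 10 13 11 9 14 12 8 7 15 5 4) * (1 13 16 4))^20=(1 16 13 5 15 10 4 11 7)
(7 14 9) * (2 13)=(2 13)(7 14 9)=[0, 1, 13, 3, 4, 5, 6, 14, 8, 7, 10, 11, 12, 2, 9]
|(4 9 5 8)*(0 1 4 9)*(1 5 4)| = |(0 5 8 9 4)| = 5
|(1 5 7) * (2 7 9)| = 5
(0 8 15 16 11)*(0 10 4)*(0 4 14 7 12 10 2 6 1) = [8, 0, 6, 3, 4, 5, 1, 12, 15, 9, 14, 2, 10, 13, 7, 16, 11] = (0 8 15 16 11 2 6 1)(7 12 10 14)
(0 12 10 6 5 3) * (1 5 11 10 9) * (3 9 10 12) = (0 3)(1 5 9)(6 11 12 10) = [3, 5, 2, 0, 4, 9, 11, 7, 8, 1, 6, 12, 10]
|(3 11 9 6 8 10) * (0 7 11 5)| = 9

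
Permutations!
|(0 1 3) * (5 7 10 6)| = 12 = |(0 1 3)(5 7 10 6)|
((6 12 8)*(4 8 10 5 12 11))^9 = (12)(4 8 6 11)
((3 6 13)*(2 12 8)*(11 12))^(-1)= (2 8 12 11)(3 13 6)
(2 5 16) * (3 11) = [0, 1, 5, 11, 4, 16, 6, 7, 8, 9, 10, 3, 12, 13, 14, 15, 2] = (2 5 16)(3 11)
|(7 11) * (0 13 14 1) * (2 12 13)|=6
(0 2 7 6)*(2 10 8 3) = (0 10 8 3 2 7 6) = [10, 1, 7, 2, 4, 5, 0, 6, 3, 9, 8]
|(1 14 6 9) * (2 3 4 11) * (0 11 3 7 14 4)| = 10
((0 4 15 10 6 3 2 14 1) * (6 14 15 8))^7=(0 10 3 4 14 2 8 1 15 6)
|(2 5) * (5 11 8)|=4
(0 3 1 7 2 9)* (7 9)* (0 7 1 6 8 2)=(0 3 6 8 2 1 9 7)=[3, 9, 1, 6, 4, 5, 8, 0, 2, 7]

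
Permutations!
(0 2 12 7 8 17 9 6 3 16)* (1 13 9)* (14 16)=[2, 13, 12, 14, 4, 5, 3, 8, 17, 6, 10, 11, 7, 9, 16, 15, 0, 1]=(0 2 12 7 8 17 1 13 9 6 3 14 16)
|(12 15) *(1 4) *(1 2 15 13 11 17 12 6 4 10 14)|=12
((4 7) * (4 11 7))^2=(11)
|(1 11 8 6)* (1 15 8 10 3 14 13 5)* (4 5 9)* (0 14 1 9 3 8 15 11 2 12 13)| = 60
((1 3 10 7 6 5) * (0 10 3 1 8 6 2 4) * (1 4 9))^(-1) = (0 4 1 9 2 7 10)(5 6 8)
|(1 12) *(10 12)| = |(1 10 12)| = 3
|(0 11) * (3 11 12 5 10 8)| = 7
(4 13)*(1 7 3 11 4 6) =(1 7 3 11 4 13 6) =[0, 7, 2, 11, 13, 5, 1, 3, 8, 9, 10, 4, 12, 6]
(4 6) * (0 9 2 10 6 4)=[9, 1, 10, 3, 4, 5, 0, 7, 8, 2, 6]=(0 9 2 10 6)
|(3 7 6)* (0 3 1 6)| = |(0 3 7)(1 6)| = 6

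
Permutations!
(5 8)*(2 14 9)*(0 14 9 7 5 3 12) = [14, 1, 9, 12, 4, 8, 6, 5, 3, 2, 10, 11, 0, 13, 7] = (0 14 7 5 8 3 12)(2 9)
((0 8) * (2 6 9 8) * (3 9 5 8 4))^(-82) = ((0 2 6 5 8)(3 9 4))^(-82) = (0 5 2 8 6)(3 4 9)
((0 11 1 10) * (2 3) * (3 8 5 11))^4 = (0 5)(1 2)(3 11)(8 10) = ((0 3 2 8 5 11 1 10))^4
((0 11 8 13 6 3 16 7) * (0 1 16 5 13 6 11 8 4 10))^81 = (16)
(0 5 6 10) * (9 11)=(0 5 6 10)(9 11)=[5, 1, 2, 3, 4, 6, 10, 7, 8, 11, 0, 9]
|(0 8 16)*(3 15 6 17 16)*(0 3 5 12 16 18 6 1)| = 24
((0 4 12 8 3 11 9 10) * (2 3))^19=(0 4 12 8 2 3 11 9 10)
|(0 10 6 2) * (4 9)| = 4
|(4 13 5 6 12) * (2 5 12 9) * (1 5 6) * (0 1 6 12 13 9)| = |(13)(0 1 5 6)(2 12 4 9)| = 4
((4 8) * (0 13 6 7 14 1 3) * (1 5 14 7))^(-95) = (4 8)(5 14)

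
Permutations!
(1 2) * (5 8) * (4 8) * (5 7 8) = (1 2)(4 5)(7 8) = [0, 2, 1, 3, 5, 4, 6, 8, 7]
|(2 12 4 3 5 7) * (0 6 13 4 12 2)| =|(0 6 13 4 3 5 7)| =7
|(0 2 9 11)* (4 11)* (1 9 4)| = |(0 2 4 11)(1 9)| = 4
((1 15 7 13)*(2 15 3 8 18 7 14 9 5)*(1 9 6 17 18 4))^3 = (1 4 8 3)(2 6 7 5 14 18 9 15 17 13)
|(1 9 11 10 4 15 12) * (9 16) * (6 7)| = 8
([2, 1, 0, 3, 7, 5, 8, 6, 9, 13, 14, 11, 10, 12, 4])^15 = [2, 1, 0, 3, 12, 5, 14, 10, 4, 7, 9, 11, 8, 6, 13]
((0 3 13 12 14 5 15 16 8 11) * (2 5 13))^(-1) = ((0 3 2 5 15 16 8 11)(12 14 13))^(-1) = (0 11 8 16 15 5 2 3)(12 13 14)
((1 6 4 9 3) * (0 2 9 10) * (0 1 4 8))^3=(0 3 1)(2 4 6)(8 9 10)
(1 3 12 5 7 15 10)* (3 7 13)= (1 7 15 10)(3 12 5 13)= [0, 7, 2, 12, 4, 13, 6, 15, 8, 9, 1, 11, 5, 3, 14, 10]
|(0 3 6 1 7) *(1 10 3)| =|(0 1 7)(3 6 10)| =3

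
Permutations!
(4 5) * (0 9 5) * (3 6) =(0 9 5 4)(3 6) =[9, 1, 2, 6, 0, 4, 3, 7, 8, 5]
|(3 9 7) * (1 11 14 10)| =|(1 11 14 10)(3 9 7)| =12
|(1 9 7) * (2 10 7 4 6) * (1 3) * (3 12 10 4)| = |(1 9 3)(2 4 6)(7 12 10)| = 3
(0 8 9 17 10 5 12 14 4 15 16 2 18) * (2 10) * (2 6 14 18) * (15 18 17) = (0 8 9 15 16 10 5 12 17 6 14 4 18) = [8, 1, 2, 3, 18, 12, 14, 7, 9, 15, 5, 11, 17, 13, 4, 16, 10, 6, 0]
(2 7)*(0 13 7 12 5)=(0 13 7 2 12 5)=[13, 1, 12, 3, 4, 0, 6, 2, 8, 9, 10, 11, 5, 7]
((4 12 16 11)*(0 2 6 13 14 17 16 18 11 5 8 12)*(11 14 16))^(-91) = (18) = ((0 2 6 13 16 5 8 12 18 14 17 11 4))^(-91)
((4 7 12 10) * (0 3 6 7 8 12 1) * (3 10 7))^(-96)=((0 10 4 8 12 7 1)(3 6))^(-96)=(0 4 12 1 10 8 7)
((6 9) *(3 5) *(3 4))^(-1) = (3 4 5)(6 9)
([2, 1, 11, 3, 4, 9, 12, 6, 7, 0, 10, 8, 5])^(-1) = [9, 1, 0, 3, 4, 12, 7, 8, 11, 5, 10, 2, 6]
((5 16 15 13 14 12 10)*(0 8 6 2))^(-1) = (0 2 6 8)(5 10 12 14 13 15 16)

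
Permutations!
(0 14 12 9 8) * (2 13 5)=(0 14 12 9 8)(2 13 5)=[14, 1, 13, 3, 4, 2, 6, 7, 0, 8, 10, 11, 9, 5, 12]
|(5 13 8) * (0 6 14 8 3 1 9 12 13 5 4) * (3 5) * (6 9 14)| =10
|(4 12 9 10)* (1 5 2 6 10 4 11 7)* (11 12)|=10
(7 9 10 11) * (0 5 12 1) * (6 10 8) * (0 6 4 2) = [5, 6, 0, 3, 2, 12, 10, 9, 4, 8, 11, 7, 1] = (0 5 12 1 6 10 11 7 9 8 4 2)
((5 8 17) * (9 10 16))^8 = (5 17 8)(9 16 10)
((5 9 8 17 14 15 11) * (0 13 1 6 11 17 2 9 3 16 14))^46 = ((0 13 1 6 11 5 3 16 14 15 17)(2 9 8))^46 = (0 1 11 3 14 17 13 6 5 16 15)(2 9 8)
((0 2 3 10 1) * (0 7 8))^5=((0 2 3 10 1 7 8))^5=(0 7 10 2 8 1 3)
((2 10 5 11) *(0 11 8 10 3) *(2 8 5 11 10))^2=((0 10 11 8 2 3))^2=(0 11 2)(3 10 8)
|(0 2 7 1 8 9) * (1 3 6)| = |(0 2 7 3 6 1 8 9)| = 8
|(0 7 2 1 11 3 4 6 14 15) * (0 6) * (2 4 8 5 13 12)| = |(0 7 4)(1 11 3 8 5 13 12 2)(6 14 15)| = 24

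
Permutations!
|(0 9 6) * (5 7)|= |(0 9 6)(5 7)|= 6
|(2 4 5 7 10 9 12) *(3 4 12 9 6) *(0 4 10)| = 12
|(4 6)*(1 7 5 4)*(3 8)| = 10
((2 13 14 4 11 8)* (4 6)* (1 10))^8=((1 10)(2 13 14 6 4 11 8))^8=(2 13 14 6 4 11 8)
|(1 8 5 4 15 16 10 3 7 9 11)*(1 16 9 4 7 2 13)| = 13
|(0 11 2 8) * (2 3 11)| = |(0 2 8)(3 11)| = 6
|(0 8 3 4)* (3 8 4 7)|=|(8)(0 4)(3 7)|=2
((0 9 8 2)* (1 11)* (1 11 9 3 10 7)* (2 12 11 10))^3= (1 12 7 8 10 9 11)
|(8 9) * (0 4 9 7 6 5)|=7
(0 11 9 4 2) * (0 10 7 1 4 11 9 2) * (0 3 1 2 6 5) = [9, 4, 10, 1, 3, 0, 5, 2, 8, 11, 7, 6] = (0 9 11 6 5)(1 4 3)(2 10 7)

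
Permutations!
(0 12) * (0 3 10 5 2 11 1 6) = (0 12 3 10 5 2 11 1 6) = [12, 6, 11, 10, 4, 2, 0, 7, 8, 9, 5, 1, 3]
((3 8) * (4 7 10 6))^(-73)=((3 8)(4 7 10 6))^(-73)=(3 8)(4 6 10 7)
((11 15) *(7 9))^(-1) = (7 9)(11 15)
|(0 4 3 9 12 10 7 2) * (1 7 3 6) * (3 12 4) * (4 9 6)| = 6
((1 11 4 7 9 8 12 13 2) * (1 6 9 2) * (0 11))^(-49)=((0 11 4 7 2 6 9 8 12 13 1))^(-49)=(0 9 11 8 4 12 7 13 2 1 6)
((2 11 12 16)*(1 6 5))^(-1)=(1 5 6)(2 16 12 11)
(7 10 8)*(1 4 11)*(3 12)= [0, 4, 2, 12, 11, 5, 6, 10, 7, 9, 8, 1, 3]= (1 4 11)(3 12)(7 10 8)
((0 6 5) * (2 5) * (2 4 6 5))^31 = (0 5)(4 6)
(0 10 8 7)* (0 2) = [10, 1, 0, 3, 4, 5, 6, 2, 7, 9, 8] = (0 10 8 7 2)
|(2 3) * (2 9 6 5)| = 5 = |(2 3 9 6 5)|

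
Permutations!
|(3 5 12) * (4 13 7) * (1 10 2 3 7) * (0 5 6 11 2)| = |(0 5 12 7 4 13 1 10)(2 3 6 11)| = 8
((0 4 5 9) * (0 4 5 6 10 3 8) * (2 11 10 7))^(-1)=(0 8 3 10 11 2 7 6 4 9 5)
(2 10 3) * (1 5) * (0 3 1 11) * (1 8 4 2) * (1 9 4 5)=(0 3 9 4 2 10 8 5 11)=[3, 1, 10, 9, 2, 11, 6, 7, 5, 4, 8, 0]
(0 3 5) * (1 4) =(0 3 5)(1 4) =[3, 4, 2, 5, 1, 0]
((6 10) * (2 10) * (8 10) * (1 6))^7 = (1 2 10 6 8)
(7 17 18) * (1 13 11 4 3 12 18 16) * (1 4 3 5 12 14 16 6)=[0, 13, 2, 14, 5, 12, 1, 17, 8, 9, 10, 3, 18, 11, 16, 15, 4, 6, 7]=(1 13 11 3 14 16 4 5 12 18 7 17 6)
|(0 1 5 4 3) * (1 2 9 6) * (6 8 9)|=|(0 2 6 1 5 4 3)(8 9)|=14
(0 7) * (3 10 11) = (0 7)(3 10 11) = [7, 1, 2, 10, 4, 5, 6, 0, 8, 9, 11, 3]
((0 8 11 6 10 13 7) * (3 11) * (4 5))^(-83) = ((0 8 3 11 6 10 13 7)(4 5))^(-83) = (0 10 3 7 6 8 13 11)(4 5)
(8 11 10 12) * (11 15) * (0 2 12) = [2, 1, 12, 3, 4, 5, 6, 7, 15, 9, 0, 10, 8, 13, 14, 11] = (0 2 12 8 15 11 10)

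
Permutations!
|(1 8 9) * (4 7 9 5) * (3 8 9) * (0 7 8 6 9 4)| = 9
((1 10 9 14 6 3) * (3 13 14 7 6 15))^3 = ((1 10 9 7 6 13 14 15 3))^3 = (1 7 14)(3 9 13)(6 15 10)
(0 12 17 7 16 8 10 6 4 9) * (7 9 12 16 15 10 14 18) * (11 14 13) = (0 16 8 13 11 14 18 7 15 10 6 4 12 17 9) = [16, 1, 2, 3, 12, 5, 4, 15, 13, 0, 6, 14, 17, 11, 18, 10, 8, 9, 7]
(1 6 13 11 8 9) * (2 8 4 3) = (1 6 13 11 4 3 2 8 9) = [0, 6, 8, 2, 3, 5, 13, 7, 9, 1, 10, 4, 12, 11]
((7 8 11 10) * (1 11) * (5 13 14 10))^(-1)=(1 8 7 10 14 13 5 11)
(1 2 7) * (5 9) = (1 2 7)(5 9) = [0, 2, 7, 3, 4, 9, 6, 1, 8, 5]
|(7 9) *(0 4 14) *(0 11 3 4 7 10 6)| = 20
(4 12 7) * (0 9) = (0 9)(4 12 7) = [9, 1, 2, 3, 12, 5, 6, 4, 8, 0, 10, 11, 7]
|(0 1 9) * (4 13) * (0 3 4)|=|(0 1 9 3 4 13)|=6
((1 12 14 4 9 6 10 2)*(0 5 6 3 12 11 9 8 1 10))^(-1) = ((0 5 6)(1 11 9 3 12 14 4 8)(2 10))^(-1) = (0 6 5)(1 8 4 14 12 3 9 11)(2 10)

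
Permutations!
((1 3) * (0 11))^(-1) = ((0 11)(1 3))^(-1) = (0 11)(1 3)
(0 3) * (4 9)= (0 3)(4 9)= [3, 1, 2, 0, 9, 5, 6, 7, 8, 4]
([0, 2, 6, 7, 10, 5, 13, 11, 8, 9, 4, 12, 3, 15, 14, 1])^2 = [0, 6, 13, 11, 4, 5, 15, 12, 8, 9, 10, 3, 7, 1, 14, 2]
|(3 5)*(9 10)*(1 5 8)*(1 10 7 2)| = |(1 5 3 8 10 9 7 2)| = 8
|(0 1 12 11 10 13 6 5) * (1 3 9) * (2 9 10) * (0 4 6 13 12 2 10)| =|(13)(0 3)(1 2 9)(4 6 5)(10 12 11)| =6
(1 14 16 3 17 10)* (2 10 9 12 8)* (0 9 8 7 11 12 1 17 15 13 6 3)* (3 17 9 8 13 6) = (0 8 2 10 9 1 14 16)(3 15 6 17 13)(7 11 12) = [8, 14, 10, 15, 4, 5, 17, 11, 2, 1, 9, 12, 7, 3, 16, 6, 0, 13]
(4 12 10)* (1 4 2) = (1 4 12 10 2) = [0, 4, 1, 3, 12, 5, 6, 7, 8, 9, 2, 11, 10]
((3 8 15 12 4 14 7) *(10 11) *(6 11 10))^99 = ((3 8 15 12 4 14 7)(6 11))^99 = (3 8 15 12 4 14 7)(6 11)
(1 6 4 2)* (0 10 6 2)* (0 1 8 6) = [10, 2, 8, 3, 1, 5, 4, 7, 6, 9, 0] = (0 10)(1 2 8 6 4)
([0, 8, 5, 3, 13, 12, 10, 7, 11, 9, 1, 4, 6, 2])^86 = [0, 5, 8, 3, 10, 11, 13, 7, 12, 9, 2, 6, 4, 1]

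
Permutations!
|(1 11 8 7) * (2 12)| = 4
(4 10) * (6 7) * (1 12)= [0, 12, 2, 3, 10, 5, 7, 6, 8, 9, 4, 11, 1]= (1 12)(4 10)(6 7)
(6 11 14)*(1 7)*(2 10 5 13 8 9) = (1 7)(2 10 5 13 8 9)(6 11 14) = [0, 7, 10, 3, 4, 13, 11, 1, 9, 2, 5, 14, 12, 8, 6]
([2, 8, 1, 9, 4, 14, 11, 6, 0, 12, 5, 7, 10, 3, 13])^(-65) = (0 8 1 2)(3 14 10 9 13 5 12)(6 11 7)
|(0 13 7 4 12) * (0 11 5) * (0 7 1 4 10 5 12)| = 12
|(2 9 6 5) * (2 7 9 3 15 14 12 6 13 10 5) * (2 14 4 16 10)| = |(2 3 15 4 16 10 5 7 9 13)(6 14 12)| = 30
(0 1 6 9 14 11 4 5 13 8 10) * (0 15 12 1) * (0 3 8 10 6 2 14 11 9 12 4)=(0 3 8 6 12 1 2 14 9 11)(4 5 13 10 15)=[3, 2, 14, 8, 5, 13, 12, 7, 6, 11, 15, 0, 1, 10, 9, 4]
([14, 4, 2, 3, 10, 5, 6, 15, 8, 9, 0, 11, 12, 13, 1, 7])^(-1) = [10, 14, 2, 3, 1, 5, 6, 15, 8, 9, 4, 11, 12, 13, 0, 7]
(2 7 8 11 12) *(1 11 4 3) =(1 11 12 2 7 8 4 3) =[0, 11, 7, 1, 3, 5, 6, 8, 4, 9, 10, 12, 2]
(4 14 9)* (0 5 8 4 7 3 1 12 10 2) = [5, 12, 0, 1, 14, 8, 6, 3, 4, 7, 2, 11, 10, 13, 9] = (0 5 8 4 14 9 7 3 1 12 10 2)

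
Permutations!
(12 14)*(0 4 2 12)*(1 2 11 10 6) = (0 4 11 10 6 1 2 12 14) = [4, 2, 12, 3, 11, 5, 1, 7, 8, 9, 6, 10, 14, 13, 0]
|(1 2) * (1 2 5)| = 2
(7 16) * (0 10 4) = [10, 1, 2, 3, 0, 5, 6, 16, 8, 9, 4, 11, 12, 13, 14, 15, 7] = (0 10 4)(7 16)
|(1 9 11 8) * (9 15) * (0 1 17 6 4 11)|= 20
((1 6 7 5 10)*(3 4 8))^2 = (1 7 10 6 5)(3 8 4)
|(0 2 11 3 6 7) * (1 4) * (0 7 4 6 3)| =3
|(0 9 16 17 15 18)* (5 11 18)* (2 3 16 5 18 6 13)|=12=|(0 9 5 11 6 13 2 3 16 17 15 18)|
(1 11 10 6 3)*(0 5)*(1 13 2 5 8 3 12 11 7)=[8, 7, 5, 13, 4, 0, 12, 1, 3, 9, 6, 10, 11, 2]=(0 8 3 13 2 5)(1 7)(6 12 11 10)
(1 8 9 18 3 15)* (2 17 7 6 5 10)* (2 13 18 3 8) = (1 2 17 7 6 5 10 13 18 8 9 3 15) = [0, 2, 17, 15, 4, 10, 5, 6, 9, 3, 13, 11, 12, 18, 14, 1, 16, 7, 8]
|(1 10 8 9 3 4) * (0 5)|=|(0 5)(1 10 8 9 3 4)|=6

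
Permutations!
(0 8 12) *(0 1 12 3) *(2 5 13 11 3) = [8, 12, 5, 0, 4, 13, 6, 7, 2, 9, 10, 3, 1, 11] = (0 8 2 5 13 11 3)(1 12)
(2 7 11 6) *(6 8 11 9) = (2 7 9 6)(8 11) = [0, 1, 7, 3, 4, 5, 2, 9, 11, 6, 10, 8]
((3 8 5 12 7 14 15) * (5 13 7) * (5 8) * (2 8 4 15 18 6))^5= ((2 8 13 7 14 18 6)(3 5 12 4 15))^5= (2 18 7 8 6 14 13)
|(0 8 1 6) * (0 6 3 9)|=|(0 8 1 3 9)|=5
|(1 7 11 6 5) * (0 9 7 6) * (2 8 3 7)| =|(0 9 2 8 3 7 11)(1 6 5)| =21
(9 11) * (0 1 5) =[1, 5, 2, 3, 4, 0, 6, 7, 8, 11, 10, 9] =(0 1 5)(9 11)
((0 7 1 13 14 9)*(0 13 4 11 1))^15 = ((0 7)(1 4 11)(9 13 14))^15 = (14)(0 7)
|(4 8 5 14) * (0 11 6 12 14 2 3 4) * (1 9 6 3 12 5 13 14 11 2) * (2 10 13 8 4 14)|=8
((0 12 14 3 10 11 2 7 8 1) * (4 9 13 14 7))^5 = (2 3 9 11 14 4 10 13)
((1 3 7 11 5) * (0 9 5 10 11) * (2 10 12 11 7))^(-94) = (12)(0 5 3 10)(1 2 7 9)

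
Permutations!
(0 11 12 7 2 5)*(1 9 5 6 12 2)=(0 11 2 6 12 7 1 9 5)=[11, 9, 6, 3, 4, 0, 12, 1, 8, 5, 10, 2, 7]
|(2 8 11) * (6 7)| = |(2 8 11)(6 7)| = 6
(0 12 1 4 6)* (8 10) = (0 12 1 4 6)(8 10) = [12, 4, 2, 3, 6, 5, 0, 7, 10, 9, 8, 11, 1]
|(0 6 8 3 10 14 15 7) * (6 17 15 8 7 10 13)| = 10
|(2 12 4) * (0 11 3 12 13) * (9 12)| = |(0 11 3 9 12 4 2 13)| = 8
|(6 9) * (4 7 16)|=6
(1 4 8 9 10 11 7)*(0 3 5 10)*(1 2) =(0 3 5 10 11 7 2 1 4 8 9) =[3, 4, 1, 5, 8, 10, 6, 2, 9, 0, 11, 7]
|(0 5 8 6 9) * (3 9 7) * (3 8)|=|(0 5 3 9)(6 7 8)|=12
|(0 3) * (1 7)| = |(0 3)(1 7)| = 2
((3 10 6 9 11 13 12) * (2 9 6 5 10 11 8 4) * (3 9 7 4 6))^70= (13)(2 7 4)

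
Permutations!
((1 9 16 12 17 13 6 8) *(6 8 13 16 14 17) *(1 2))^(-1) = ((1 9 14 17 16 12 6 13 8 2))^(-1) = (1 2 8 13 6 12 16 17 14 9)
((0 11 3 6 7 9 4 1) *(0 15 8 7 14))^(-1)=(0 14 6 3 11)(1 4 9 7 8 15)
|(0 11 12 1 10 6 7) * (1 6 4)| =15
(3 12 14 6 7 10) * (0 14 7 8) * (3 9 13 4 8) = (0 14 6 3 12 7 10 9 13 4 8) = [14, 1, 2, 12, 8, 5, 3, 10, 0, 13, 9, 11, 7, 4, 6]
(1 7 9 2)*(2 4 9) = (1 7 2)(4 9) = [0, 7, 1, 3, 9, 5, 6, 2, 8, 4]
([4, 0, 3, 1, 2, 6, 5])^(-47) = [3, 2, 0, 4, 1, 6, 5]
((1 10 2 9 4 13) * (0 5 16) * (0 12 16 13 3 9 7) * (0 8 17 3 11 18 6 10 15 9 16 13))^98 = ((0 5)(1 15 9 4 11 18 6 10 2 7 8 17 3 16 12 13))^98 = (1 9 11 6 2 8 3 12)(4 18 10 7 17 16 13 15)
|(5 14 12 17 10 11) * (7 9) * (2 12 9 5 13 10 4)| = 12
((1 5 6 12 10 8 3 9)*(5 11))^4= ((1 11 5 6 12 10 8 3 9))^4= (1 12 9 6 3 5 8 11 10)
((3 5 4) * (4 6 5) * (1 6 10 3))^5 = (1 4 3 10 5 6)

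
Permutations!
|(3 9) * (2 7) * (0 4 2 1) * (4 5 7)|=|(0 5 7 1)(2 4)(3 9)|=4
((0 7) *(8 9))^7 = ((0 7)(8 9))^7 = (0 7)(8 9)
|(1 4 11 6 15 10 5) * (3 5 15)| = |(1 4 11 6 3 5)(10 15)| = 6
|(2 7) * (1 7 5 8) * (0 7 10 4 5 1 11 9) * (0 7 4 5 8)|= 10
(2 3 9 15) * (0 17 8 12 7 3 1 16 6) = [17, 16, 1, 9, 4, 5, 0, 3, 12, 15, 10, 11, 7, 13, 14, 2, 6, 8] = (0 17 8 12 7 3 9 15 2 1 16 6)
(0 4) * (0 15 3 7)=(0 4 15 3 7)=[4, 1, 2, 7, 15, 5, 6, 0, 8, 9, 10, 11, 12, 13, 14, 3]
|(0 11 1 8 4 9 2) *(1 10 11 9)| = |(0 9 2)(1 8 4)(10 11)| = 6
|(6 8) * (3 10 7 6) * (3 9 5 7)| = 10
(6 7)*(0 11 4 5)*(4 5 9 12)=(0 11 5)(4 9 12)(6 7)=[11, 1, 2, 3, 9, 0, 7, 6, 8, 12, 10, 5, 4]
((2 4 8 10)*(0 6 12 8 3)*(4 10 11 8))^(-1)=(0 3 4 12 6)(2 10)(8 11)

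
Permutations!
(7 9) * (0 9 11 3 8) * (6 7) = (0 9 6 7 11 3 8) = [9, 1, 2, 8, 4, 5, 7, 11, 0, 6, 10, 3]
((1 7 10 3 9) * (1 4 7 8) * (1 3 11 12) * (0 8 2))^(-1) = ((0 8 3 9 4 7 10 11 12 1 2))^(-1) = (0 2 1 12 11 10 7 4 9 3 8)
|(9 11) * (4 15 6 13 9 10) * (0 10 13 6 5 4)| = 6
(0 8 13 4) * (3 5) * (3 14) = (0 8 13 4)(3 5 14) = [8, 1, 2, 5, 0, 14, 6, 7, 13, 9, 10, 11, 12, 4, 3]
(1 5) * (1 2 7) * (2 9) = (1 5 9 2 7) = [0, 5, 7, 3, 4, 9, 6, 1, 8, 2]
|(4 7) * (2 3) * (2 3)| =|(4 7)| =2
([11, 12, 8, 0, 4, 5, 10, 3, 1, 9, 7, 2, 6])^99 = [3, 8, 11, 7, 4, 5, 12, 10, 2, 9, 6, 0, 1]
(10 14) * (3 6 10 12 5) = (3 6 10 14 12 5) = [0, 1, 2, 6, 4, 3, 10, 7, 8, 9, 14, 11, 5, 13, 12]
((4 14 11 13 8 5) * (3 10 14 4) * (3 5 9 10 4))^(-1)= (3 4)(8 13 11 14 10 9)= ((3 4)(8 9 10 14 11 13))^(-1)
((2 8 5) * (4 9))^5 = ((2 8 5)(4 9))^5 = (2 5 8)(4 9)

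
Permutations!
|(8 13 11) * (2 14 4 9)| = 12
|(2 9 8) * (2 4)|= |(2 9 8 4)|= 4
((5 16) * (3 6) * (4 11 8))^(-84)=(16)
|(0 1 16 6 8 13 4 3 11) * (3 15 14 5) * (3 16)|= |(0 1 3 11)(4 15 14 5 16 6 8 13)|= 8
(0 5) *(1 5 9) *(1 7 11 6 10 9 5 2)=[5, 2, 1, 3, 4, 0, 10, 11, 8, 7, 9, 6]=(0 5)(1 2)(6 10 9 7 11)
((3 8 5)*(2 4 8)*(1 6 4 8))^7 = ((1 6 4)(2 8 5 3))^7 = (1 6 4)(2 3 5 8)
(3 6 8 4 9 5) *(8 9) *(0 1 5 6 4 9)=[1, 5, 2, 4, 8, 3, 0, 7, 9, 6]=(0 1 5 3 4 8 9 6)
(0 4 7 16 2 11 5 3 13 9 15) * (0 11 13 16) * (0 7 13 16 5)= (0 4 13 9 15 11)(2 16)(3 5)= [4, 1, 16, 5, 13, 3, 6, 7, 8, 15, 10, 0, 12, 9, 14, 11, 2]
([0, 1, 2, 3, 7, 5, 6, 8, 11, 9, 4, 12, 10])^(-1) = (4 10 12 11 8 7)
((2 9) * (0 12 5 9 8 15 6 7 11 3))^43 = ((0 12 5 9 2 8 15 6 7 11 3))^43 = (0 3 11 7 6 15 8 2 9 5 12)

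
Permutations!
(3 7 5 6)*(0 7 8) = (0 7 5 6 3 8) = [7, 1, 2, 8, 4, 6, 3, 5, 0]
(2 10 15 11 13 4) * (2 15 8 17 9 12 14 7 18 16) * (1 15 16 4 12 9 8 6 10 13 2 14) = (1 15 11 2 13 12)(4 16 14 7 18)(6 10)(8 17) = [0, 15, 13, 3, 16, 5, 10, 18, 17, 9, 6, 2, 1, 12, 7, 11, 14, 8, 4]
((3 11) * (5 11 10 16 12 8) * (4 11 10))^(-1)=(3 11 4)(5 8 12 16 10)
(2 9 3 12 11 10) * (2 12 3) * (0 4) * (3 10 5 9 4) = (0 3 10 12 11 5 9 2 4) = [3, 1, 4, 10, 0, 9, 6, 7, 8, 2, 12, 5, 11]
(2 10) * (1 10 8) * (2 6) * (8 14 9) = [0, 10, 14, 3, 4, 5, 2, 7, 1, 8, 6, 11, 12, 13, 9] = (1 10 6 2 14 9 8)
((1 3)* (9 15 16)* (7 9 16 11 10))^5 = (16)(1 3)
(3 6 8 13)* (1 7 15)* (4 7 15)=(1 15)(3 6 8 13)(4 7)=[0, 15, 2, 6, 7, 5, 8, 4, 13, 9, 10, 11, 12, 3, 14, 1]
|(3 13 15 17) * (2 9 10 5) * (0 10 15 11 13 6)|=|(0 10 5 2 9 15 17 3 6)(11 13)|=18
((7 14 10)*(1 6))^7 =((1 6)(7 14 10))^7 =(1 6)(7 14 10)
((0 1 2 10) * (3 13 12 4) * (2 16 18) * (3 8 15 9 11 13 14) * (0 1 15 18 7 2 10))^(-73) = (0 16 18 12 9 2 1 8 13 15 7 10 4 11)(3 14)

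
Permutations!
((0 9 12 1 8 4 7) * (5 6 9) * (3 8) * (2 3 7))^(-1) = ((0 5 6 9 12 1 7)(2 3 8 4))^(-1) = (0 7 1 12 9 6 5)(2 4 8 3)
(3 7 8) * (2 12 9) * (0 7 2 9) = (0 7 8 3 2 12) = [7, 1, 12, 2, 4, 5, 6, 8, 3, 9, 10, 11, 0]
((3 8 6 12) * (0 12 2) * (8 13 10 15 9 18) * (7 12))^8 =(0 18 13)(2 9 3)(6 15 12)(7 8 10)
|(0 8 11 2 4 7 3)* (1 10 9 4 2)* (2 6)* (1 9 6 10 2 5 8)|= 12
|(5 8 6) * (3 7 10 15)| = 12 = |(3 7 10 15)(5 8 6)|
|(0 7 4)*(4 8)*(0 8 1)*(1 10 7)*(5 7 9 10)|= |(0 1)(4 8)(5 7)(9 10)|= 2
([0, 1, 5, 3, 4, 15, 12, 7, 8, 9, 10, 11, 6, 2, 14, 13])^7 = [0, 1, 13, 3, 4, 2, 12, 7, 8, 9, 10, 11, 6, 15, 14, 5]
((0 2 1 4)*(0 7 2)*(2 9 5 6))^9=((1 4 7 9 5 6 2))^9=(1 7 5 2 4 9 6)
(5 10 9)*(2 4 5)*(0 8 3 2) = [8, 1, 4, 2, 5, 10, 6, 7, 3, 0, 9] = (0 8 3 2 4 5 10 9)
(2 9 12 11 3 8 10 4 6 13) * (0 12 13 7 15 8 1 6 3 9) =(0 12 11 9 13 2)(1 6 7 15 8 10 4 3) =[12, 6, 0, 1, 3, 5, 7, 15, 10, 13, 4, 9, 11, 2, 14, 8]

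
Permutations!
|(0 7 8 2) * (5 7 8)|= 6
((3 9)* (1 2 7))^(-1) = (1 7 2)(3 9)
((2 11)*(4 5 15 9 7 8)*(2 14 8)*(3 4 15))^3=(2 8 7 14 9 11 15)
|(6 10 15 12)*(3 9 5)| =|(3 9 5)(6 10 15 12)| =12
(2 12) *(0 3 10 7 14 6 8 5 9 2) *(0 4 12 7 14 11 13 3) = (2 7 11 13 3 10 14 6 8 5 9)(4 12) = [0, 1, 7, 10, 12, 9, 8, 11, 5, 2, 14, 13, 4, 3, 6]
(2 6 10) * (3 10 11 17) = [0, 1, 6, 10, 4, 5, 11, 7, 8, 9, 2, 17, 12, 13, 14, 15, 16, 3] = (2 6 11 17 3 10)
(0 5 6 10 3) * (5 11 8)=[11, 1, 2, 0, 4, 6, 10, 7, 5, 9, 3, 8]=(0 11 8 5 6 10 3)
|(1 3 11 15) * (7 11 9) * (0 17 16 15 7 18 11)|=10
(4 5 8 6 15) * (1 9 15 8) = [0, 9, 2, 3, 5, 1, 8, 7, 6, 15, 10, 11, 12, 13, 14, 4] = (1 9 15 4 5)(6 8)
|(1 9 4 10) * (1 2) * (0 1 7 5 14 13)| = |(0 1 9 4 10 2 7 5 14 13)| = 10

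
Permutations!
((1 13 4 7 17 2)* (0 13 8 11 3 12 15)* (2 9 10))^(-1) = ((0 13 4 7 17 9 10 2 1 8 11 3 12 15))^(-1) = (0 15 12 3 11 8 1 2 10 9 17 7 4 13)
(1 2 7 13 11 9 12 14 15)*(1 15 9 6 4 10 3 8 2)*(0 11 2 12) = (15)(0 11 6 4 10 3 8 12 14 9)(2 7 13) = [11, 1, 7, 8, 10, 5, 4, 13, 12, 0, 3, 6, 14, 2, 9, 15]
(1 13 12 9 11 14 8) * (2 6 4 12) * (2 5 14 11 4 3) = (1 13 5 14 8)(2 6 3)(4 12 9) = [0, 13, 6, 2, 12, 14, 3, 7, 1, 4, 10, 11, 9, 5, 8]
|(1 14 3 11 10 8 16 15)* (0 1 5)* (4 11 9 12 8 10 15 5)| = |(0 1 14 3 9 12 8 16 5)(4 11 15)| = 9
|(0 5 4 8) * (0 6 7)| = 6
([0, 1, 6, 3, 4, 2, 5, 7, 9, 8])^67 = [0, 1, 6, 3, 4, 2, 5, 7, 9, 8]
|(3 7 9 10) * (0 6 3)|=6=|(0 6 3 7 9 10)|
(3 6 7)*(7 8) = (3 6 8 7) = [0, 1, 2, 6, 4, 5, 8, 3, 7]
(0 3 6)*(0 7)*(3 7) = [7, 1, 2, 6, 4, 5, 3, 0] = (0 7)(3 6)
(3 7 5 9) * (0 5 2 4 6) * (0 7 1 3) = [5, 3, 4, 1, 6, 9, 7, 2, 8, 0] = (0 5 9)(1 3)(2 4 6 7)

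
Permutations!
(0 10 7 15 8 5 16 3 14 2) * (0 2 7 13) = (0 10 13)(3 14 7 15 8 5 16) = [10, 1, 2, 14, 4, 16, 6, 15, 5, 9, 13, 11, 12, 0, 7, 8, 3]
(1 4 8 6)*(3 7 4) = (1 3 7 4 8 6) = [0, 3, 2, 7, 8, 5, 1, 4, 6]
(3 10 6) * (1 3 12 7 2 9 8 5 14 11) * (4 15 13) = (1 3 10 6 12 7 2 9 8 5 14 11)(4 15 13) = [0, 3, 9, 10, 15, 14, 12, 2, 5, 8, 6, 1, 7, 4, 11, 13]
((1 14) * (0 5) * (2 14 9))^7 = ((0 5)(1 9 2 14))^7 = (0 5)(1 14 2 9)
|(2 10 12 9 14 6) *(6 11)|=|(2 10 12 9 14 11 6)|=7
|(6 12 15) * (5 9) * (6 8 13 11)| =6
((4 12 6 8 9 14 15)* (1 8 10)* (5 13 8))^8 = ((1 5 13 8 9 14 15 4 12 6 10))^8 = (1 12 14 13 10 4 9 5 6 15 8)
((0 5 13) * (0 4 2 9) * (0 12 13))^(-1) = (0 5)(2 4 13 12 9)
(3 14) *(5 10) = (3 14)(5 10) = [0, 1, 2, 14, 4, 10, 6, 7, 8, 9, 5, 11, 12, 13, 3]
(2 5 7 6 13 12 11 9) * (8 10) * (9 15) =(2 5 7 6 13 12 11 15 9)(8 10) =[0, 1, 5, 3, 4, 7, 13, 6, 10, 2, 8, 15, 11, 12, 14, 9]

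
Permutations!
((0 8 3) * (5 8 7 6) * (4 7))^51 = (0 7 5 3 4 6 8)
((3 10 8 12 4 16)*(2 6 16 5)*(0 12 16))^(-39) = ((0 12 4 5 2 6)(3 10 8 16))^(-39) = (0 5)(2 12)(3 10 8 16)(4 6)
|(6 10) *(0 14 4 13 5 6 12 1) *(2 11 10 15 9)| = 13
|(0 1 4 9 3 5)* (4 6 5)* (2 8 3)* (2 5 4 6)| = 9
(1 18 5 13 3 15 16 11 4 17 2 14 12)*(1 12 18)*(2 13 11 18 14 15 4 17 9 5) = [0, 1, 15, 4, 9, 11, 6, 7, 8, 5, 10, 17, 12, 3, 14, 16, 18, 13, 2] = (2 15 16 18)(3 4 9 5 11 17 13)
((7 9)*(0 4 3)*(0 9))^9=(0 7 9 3 4)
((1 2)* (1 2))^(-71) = ((2))^(-71) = (2)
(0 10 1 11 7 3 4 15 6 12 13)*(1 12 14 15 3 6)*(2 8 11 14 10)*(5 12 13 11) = (0 2 8 5 12 11 7 6 10 13)(1 14 15)(3 4) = [2, 14, 8, 4, 3, 12, 10, 6, 5, 9, 13, 7, 11, 0, 15, 1]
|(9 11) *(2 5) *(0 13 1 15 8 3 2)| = |(0 13 1 15 8 3 2 5)(9 11)| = 8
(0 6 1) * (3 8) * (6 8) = [8, 0, 2, 6, 4, 5, 1, 7, 3] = (0 8 3 6 1)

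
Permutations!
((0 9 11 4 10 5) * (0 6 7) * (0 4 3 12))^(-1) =(0 12 3 11 9)(4 7 6 5 10)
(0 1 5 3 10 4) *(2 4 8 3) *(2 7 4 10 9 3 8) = (0 1 5 7 4)(2 10)(3 9) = [1, 5, 10, 9, 0, 7, 6, 4, 8, 3, 2]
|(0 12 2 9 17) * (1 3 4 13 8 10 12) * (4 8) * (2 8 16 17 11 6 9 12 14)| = 30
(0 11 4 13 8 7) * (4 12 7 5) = (0 11 12 7)(4 13 8 5) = [11, 1, 2, 3, 13, 4, 6, 0, 5, 9, 10, 12, 7, 8]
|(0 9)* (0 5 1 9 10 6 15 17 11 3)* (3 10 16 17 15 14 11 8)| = |(0 16 17 8 3)(1 9 5)(6 14 11 10)| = 60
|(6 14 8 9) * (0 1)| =4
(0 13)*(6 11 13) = (0 6 11 13) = [6, 1, 2, 3, 4, 5, 11, 7, 8, 9, 10, 13, 12, 0]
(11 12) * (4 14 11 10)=(4 14 11 12 10)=[0, 1, 2, 3, 14, 5, 6, 7, 8, 9, 4, 12, 10, 13, 11]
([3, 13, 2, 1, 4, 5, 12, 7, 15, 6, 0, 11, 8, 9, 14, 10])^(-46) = (0 9 15 1 12)(3 6 10 13 8)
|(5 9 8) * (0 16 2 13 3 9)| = |(0 16 2 13 3 9 8 5)| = 8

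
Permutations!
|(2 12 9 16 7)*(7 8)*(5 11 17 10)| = |(2 12 9 16 8 7)(5 11 17 10)| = 12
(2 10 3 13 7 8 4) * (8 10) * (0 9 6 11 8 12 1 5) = (0 9 6 11 8 4 2 12 1 5)(3 13 7 10) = [9, 5, 12, 13, 2, 0, 11, 10, 4, 6, 3, 8, 1, 7]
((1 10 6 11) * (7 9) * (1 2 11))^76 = ((1 10 6)(2 11)(7 9))^76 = (11)(1 10 6)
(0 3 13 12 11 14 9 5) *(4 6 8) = [3, 1, 2, 13, 6, 0, 8, 7, 4, 5, 10, 14, 11, 12, 9] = (0 3 13 12 11 14 9 5)(4 6 8)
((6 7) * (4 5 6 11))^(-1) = (4 11 7 6 5)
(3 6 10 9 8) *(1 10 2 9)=(1 10)(2 9 8 3 6)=[0, 10, 9, 6, 4, 5, 2, 7, 3, 8, 1]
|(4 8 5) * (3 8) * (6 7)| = 4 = |(3 8 5 4)(6 7)|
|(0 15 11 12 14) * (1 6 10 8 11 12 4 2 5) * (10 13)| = 36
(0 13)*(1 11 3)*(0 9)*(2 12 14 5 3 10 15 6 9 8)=(0 13 8 2 12 14 5 3 1 11 10 15 6 9)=[13, 11, 12, 1, 4, 3, 9, 7, 2, 0, 15, 10, 14, 8, 5, 6]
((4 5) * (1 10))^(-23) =((1 10)(4 5))^(-23) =(1 10)(4 5)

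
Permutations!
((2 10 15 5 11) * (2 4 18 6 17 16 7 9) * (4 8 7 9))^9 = ((2 10 15 5 11 8 7 4 18 6 17 16 9))^9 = (2 6 8 10 17 7 15 16 4 5 9 18 11)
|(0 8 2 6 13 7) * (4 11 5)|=|(0 8 2 6 13 7)(4 11 5)|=6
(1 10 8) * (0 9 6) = (0 9 6)(1 10 8) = [9, 10, 2, 3, 4, 5, 0, 7, 1, 6, 8]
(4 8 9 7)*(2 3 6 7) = (2 3 6 7 4 8 9) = [0, 1, 3, 6, 8, 5, 7, 4, 9, 2]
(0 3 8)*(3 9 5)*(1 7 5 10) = (0 9 10 1 7 5 3 8) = [9, 7, 2, 8, 4, 3, 6, 5, 0, 10, 1]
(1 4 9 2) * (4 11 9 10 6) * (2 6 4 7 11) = (1 2)(4 10)(6 7 11 9) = [0, 2, 1, 3, 10, 5, 7, 11, 8, 6, 4, 9]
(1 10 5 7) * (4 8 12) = (1 10 5 7)(4 8 12) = [0, 10, 2, 3, 8, 7, 6, 1, 12, 9, 5, 11, 4]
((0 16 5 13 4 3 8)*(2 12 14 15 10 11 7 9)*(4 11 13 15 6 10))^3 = (0 15 8 5 3 16 4)(2 6 11)(7 12 10)(9 14 13)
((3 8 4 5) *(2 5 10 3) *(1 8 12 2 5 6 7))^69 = (1 2 10)(3 8 6)(4 7 12)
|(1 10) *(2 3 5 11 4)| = 10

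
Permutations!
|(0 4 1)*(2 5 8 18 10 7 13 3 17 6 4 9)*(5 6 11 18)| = |(0 9 2 6 4 1)(3 17 11 18 10 7 13)(5 8)| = 42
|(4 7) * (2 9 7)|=4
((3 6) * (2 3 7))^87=((2 3 6 7))^87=(2 7 6 3)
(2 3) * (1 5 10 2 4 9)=[0, 5, 3, 4, 9, 10, 6, 7, 8, 1, 2]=(1 5 10 2 3 4 9)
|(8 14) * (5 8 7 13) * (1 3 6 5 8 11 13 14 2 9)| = |(1 3 6 5 11 13 8 2 9)(7 14)| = 18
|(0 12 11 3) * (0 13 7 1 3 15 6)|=20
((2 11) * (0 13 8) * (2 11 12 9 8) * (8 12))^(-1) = ((0 13 2 8)(9 12))^(-1) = (0 8 2 13)(9 12)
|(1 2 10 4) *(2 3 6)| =|(1 3 6 2 10 4)| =6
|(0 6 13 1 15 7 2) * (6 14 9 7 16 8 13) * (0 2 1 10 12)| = 11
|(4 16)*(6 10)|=2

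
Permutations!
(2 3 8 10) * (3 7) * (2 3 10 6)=[0, 1, 7, 8, 4, 5, 2, 10, 6, 9, 3]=(2 7 10 3 8 6)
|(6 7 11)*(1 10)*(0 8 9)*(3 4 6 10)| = |(0 8 9)(1 3 4 6 7 11 10)| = 21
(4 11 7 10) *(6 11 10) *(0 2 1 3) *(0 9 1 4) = (0 2 4 10)(1 3 9)(6 11 7) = [2, 3, 4, 9, 10, 5, 11, 6, 8, 1, 0, 7]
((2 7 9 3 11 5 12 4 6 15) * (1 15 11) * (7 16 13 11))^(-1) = (1 3 9 7 6 4 12 5 11 13 16 2 15)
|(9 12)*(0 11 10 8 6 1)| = 6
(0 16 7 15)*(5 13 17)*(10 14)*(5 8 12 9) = [16, 1, 2, 3, 4, 13, 6, 15, 12, 5, 14, 11, 9, 17, 10, 0, 7, 8] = (0 16 7 15)(5 13 17 8 12 9)(10 14)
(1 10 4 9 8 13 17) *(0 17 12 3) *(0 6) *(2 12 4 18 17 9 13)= (0 9 8 2 12 3 6)(1 10 18 17)(4 13)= [9, 10, 12, 6, 13, 5, 0, 7, 2, 8, 18, 11, 3, 4, 14, 15, 16, 1, 17]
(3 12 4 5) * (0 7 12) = (0 7 12 4 5 3) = [7, 1, 2, 0, 5, 3, 6, 12, 8, 9, 10, 11, 4]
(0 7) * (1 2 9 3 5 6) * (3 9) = (9)(0 7)(1 2 3 5 6) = [7, 2, 3, 5, 4, 6, 1, 0, 8, 9]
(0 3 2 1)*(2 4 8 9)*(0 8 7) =[3, 8, 1, 4, 7, 5, 6, 0, 9, 2] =(0 3 4 7)(1 8 9 2)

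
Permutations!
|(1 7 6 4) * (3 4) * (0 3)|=|(0 3 4 1 7 6)|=6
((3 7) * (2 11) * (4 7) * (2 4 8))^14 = ((2 11 4 7 3 8))^14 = (2 4 3)(7 8 11)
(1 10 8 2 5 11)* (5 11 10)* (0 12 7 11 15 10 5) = (0 12 7 11 1)(2 15 10 8) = [12, 0, 15, 3, 4, 5, 6, 11, 2, 9, 8, 1, 7, 13, 14, 10]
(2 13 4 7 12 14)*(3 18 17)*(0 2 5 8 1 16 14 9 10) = [2, 16, 13, 18, 7, 8, 6, 12, 1, 10, 0, 11, 9, 4, 5, 15, 14, 3, 17] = (0 2 13 4 7 12 9 10)(1 16 14 5 8)(3 18 17)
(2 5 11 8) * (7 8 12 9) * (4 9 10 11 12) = [0, 1, 5, 3, 9, 12, 6, 8, 2, 7, 11, 4, 10] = (2 5 12 10 11 4 9 7 8)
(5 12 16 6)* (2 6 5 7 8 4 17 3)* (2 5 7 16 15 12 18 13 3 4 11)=(2 6 16 7 8 11)(3 5 18 13)(4 17)(12 15)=[0, 1, 6, 5, 17, 18, 16, 8, 11, 9, 10, 2, 15, 3, 14, 12, 7, 4, 13]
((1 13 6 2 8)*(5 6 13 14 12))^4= ((1 14 12 5 6 2 8))^4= (1 6 14 2 12 8 5)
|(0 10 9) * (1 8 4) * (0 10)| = |(1 8 4)(9 10)| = 6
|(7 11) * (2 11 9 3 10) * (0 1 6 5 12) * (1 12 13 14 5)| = 6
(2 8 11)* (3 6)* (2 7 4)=(2 8 11 7 4)(3 6)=[0, 1, 8, 6, 2, 5, 3, 4, 11, 9, 10, 7]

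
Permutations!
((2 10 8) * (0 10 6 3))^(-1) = (0 3 6 2 8 10)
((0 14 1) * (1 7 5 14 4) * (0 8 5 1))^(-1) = (0 4)(1 7 14 5 8)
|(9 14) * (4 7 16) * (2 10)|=6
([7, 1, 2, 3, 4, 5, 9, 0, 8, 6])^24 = [0, 1, 2, 3, 4, 5, 6, 7, 8, 9]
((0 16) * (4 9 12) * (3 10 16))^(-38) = ((0 3 10 16)(4 9 12))^(-38) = (0 10)(3 16)(4 9 12)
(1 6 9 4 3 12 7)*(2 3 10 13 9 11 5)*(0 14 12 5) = (0 14 12 7 1 6 11)(2 3 5)(4 10 13 9) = [14, 6, 3, 5, 10, 2, 11, 1, 8, 4, 13, 0, 7, 9, 12]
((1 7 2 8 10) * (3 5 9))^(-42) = (1 8 7 10 2)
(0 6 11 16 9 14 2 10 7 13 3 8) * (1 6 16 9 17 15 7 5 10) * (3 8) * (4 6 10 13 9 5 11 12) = [16, 10, 1, 3, 6, 13, 12, 9, 0, 14, 11, 5, 4, 8, 2, 7, 17, 15] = (0 16 17 15 7 9 14 2 1 10 11 5 13 8)(4 6 12)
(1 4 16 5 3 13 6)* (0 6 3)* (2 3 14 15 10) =(0 6 1 4 16 5)(2 3 13 14 15 10) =[6, 4, 3, 13, 16, 0, 1, 7, 8, 9, 2, 11, 12, 14, 15, 10, 5]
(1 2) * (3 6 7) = [0, 2, 1, 6, 4, 5, 7, 3] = (1 2)(3 6 7)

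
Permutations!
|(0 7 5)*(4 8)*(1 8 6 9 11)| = |(0 7 5)(1 8 4 6 9 11)| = 6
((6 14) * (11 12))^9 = ((6 14)(11 12))^9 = (6 14)(11 12)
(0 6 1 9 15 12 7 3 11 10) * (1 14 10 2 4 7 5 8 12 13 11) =(0 6 14 10)(1 9 15 13 11 2 4 7 3)(5 8 12) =[6, 9, 4, 1, 7, 8, 14, 3, 12, 15, 0, 2, 5, 11, 10, 13]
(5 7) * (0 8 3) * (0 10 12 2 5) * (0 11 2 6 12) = (0 8 3 10)(2 5 7 11)(6 12) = [8, 1, 5, 10, 4, 7, 12, 11, 3, 9, 0, 2, 6]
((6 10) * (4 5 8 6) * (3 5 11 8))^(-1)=((3 5)(4 11 8 6 10))^(-1)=(3 5)(4 10 6 8 11)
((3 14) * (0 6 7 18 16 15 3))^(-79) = ((0 6 7 18 16 15 3 14))^(-79) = (0 6 7 18 16 15 3 14)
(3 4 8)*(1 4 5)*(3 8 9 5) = (1 4 9 5) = [0, 4, 2, 3, 9, 1, 6, 7, 8, 5]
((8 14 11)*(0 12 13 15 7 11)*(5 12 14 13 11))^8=((0 14)(5 12 11 8 13 15 7))^8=(5 12 11 8 13 15 7)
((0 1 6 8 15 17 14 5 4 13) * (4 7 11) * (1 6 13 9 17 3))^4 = (0 3 6 1 8 13 15)(4 5 9 7 17 11 14)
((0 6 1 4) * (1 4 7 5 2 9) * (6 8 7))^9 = ((0 8 7 5 2 9 1 6 4))^9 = (9)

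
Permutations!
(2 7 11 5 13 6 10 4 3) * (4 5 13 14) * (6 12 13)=[0, 1, 7, 2, 3, 14, 10, 11, 8, 9, 5, 6, 13, 12, 4]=(2 7 11 6 10 5 14 4 3)(12 13)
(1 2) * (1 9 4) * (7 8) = (1 2 9 4)(7 8) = [0, 2, 9, 3, 1, 5, 6, 8, 7, 4]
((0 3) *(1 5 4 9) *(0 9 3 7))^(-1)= ((0 7)(1 5 4 3 9))^(-1)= (0 7)(1 9 3 4 5)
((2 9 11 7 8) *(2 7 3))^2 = ((2 9 11 3)(7 8))^2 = (2 11)(3 9)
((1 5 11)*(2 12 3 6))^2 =((1 5 11)(2 12 3 6))^2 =(1 11 5)(2 3)(6 12)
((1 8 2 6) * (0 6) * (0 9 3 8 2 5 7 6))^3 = (1 3 7 2 8 6 9 5)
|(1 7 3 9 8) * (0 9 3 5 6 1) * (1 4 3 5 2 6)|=|(0 9 8)(1 7 2 6 4 3 5)|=21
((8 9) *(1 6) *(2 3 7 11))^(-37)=((1 6)(2 3 7 11)(8 9))^(-37)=(1 6)(2 11 7 3)(8 9)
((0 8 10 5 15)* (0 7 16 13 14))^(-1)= (0 14 13 16 7 15 5 10 8)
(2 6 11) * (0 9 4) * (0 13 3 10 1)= (0 9 4 13 3 10 1)(2 6 11)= [9, 0, 6, 10, 13, 5, 11, 7, 8, 4, 1, 2, 12, 3]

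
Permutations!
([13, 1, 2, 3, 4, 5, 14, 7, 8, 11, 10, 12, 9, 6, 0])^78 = (0 6)(13 14)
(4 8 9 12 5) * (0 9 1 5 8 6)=(0 9 12 8 1 5 4 6)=[9, 5, 2, 3, 6, 4, 0, 7, 1, 12, 10, 11, 8]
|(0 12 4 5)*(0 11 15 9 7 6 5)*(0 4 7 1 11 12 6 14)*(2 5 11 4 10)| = |(0 6 11 15 9 1 4 10 2 5 12 7 14)| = 13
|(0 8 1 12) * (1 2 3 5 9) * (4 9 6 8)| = |(0 4 9 1 12)(2 3 5 6 8)| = 5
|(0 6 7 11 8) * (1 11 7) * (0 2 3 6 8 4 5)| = |(0 8 2 3 6 1 11 4 5)| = 9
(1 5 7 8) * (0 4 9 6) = (0 4 9 6)(1 5 7 8) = [4, 5, 2, 3, 9, 7, 0, 8, 1, 6]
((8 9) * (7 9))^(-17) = ((7 9 8))^(-17) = (7 9 8)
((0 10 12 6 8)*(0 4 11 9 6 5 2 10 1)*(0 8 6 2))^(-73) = ((0 1 8 4 11 9 2 10 12 5))^(-73) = (0 10 11 1 12 9 8 5 2 4)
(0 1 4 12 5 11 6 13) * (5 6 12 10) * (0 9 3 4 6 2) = (0 1 6 13 9 3 4 10 5 11 12 2) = [1, 6, 0, 4, 10, 11, 13, 7, 8, 3, 5, 12, 2, 9]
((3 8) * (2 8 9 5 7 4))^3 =(2 9 4 3 7 8 5)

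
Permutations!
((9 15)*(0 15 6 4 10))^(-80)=(0 4 9)(6 15 10)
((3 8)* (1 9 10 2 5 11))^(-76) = ((1 9 10 2 5 11)(3 8))^(-76) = (1 10 5)(2 11 9)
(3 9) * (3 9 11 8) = [0, 1, 2, 11, 4, 5, 6, 7, 3, 9, 10, 8] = (3 11 8)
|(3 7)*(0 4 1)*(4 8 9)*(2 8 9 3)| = |(0 9 4 1)(2 8 3 7)| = 4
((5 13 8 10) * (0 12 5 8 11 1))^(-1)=(0 1 11 13 5 12)(8 10)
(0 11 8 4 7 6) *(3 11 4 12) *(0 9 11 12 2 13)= (0 4 7 6 9 11 8 2 13)(3 12)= [4, 1, 13, 12, 7, 5, 9, 6, 2, 11, 10, 8, 3, 0]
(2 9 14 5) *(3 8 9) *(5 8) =(2 3 5)(8 9 14) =[0, 1, 3, 5, 4, 2, 6, 7, 9, 14, 10, 11, 12, 13, 8]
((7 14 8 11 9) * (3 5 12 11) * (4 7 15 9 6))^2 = (15)(3 12 6 7 8 5 11 4 14)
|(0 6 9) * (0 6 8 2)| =6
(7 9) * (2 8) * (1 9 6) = (1 9 7 6)(2 8) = [0, 9, 8, 3, 4, 5, 1, 6, 2, 7]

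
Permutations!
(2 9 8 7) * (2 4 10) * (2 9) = (4 10 9 8 7) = [0, 1, 2, 3, 10, 5, 6, 4, 7, 8, 9]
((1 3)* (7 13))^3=(1 3)(7 13)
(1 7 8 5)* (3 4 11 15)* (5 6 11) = [0, 7, 2, 4, 5, 1, 11, 8, 6, 9, 10, 15, 12, 13, 14, 3] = (1 7 8 6 11 15 3 4 5)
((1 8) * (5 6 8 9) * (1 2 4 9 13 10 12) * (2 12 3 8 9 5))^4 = (1 8 10)(2 9 6 5 4)(3 13 12)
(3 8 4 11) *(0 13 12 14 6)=[13, 1, 2, 8, 11, 5, 0, 7, 4, 9, 10, 3, 14, 12, 6]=(0 13 12 14 6)(3 8 4 11)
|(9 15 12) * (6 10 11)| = |(6 10 11)(9 15 12)| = 3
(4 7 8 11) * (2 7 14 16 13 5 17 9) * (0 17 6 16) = (0 17 9 2 7 8 11 4 14)(5 6 16 13) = [17, 1, 7, 3, 14, 6, 16, 8, 11, 2, 10, 4, 12, 5, 0, 15, 13, 9]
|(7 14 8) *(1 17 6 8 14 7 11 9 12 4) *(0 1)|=9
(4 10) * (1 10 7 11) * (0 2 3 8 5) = (0 2 3 8 5)(1 10 4 7 11) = [2, 10, 3, 8, 7, 0, 6, 11, 5, 9, 4, 1]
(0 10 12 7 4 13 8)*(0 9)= (0 10 12 7 4 13 8 9)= [10, 1, 2, 3, 13, 5, 6, 4, 9, 0, 12, 11, 7, 8]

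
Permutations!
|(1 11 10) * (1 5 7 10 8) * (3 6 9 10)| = |(1 11 8)(3 6 9 10 5 7)| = 6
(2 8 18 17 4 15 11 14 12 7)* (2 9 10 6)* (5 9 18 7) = (2 8 7 18 17 4 15 11 14 12 5 9 10 6) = [0, 1, 8, 3, 15, 9, 2, 18, 7, 10, 6, 14, 5, 13, 12, 11, 16, 4, 17]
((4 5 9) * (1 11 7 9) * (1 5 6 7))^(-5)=(1 11)(4 9 7 6)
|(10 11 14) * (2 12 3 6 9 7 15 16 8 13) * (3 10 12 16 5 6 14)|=20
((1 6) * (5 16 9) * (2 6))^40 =((1 2 6)(5 16 9))^40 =(1 2 6)(5 16 9)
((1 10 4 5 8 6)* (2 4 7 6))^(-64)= ((1 10 7 6)(2 4 5 8))^(-64)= (10)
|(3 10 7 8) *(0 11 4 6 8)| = 8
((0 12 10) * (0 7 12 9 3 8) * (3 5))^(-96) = ((0 9 5 3 8)(7 12 10))^(-96) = (12)(0 8 3 5 9)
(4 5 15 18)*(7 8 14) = (4 5 15 18)(7 8 14) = [0, 1, 2, 3, 5, 15, 6, 8, 14, 9, 10, 11, 12, 13, 7, 18, 16, 17, 4]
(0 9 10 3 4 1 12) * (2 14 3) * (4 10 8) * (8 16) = [9, 12, 14, 10, 1, 5, 6, 7, 4, 16, 2, 11, 0, 13, 3, 15, 8] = (0 9 16 8 4 1 12)(2 14 3 10)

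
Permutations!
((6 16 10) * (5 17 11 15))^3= (5 15 11 17)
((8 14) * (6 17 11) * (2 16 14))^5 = (2 16 14 8)(6 11 17)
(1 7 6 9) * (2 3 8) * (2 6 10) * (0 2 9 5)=(0 2 3 8 6 5)(1 7 10 9)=[2, 7, 3, 8, 4, 0, 5, 10, 6, 1, 9]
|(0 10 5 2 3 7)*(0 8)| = 7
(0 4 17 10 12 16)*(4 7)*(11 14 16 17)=(0 7 4 11 14 16)(10 12 17)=[7, 1, 2, 3, 11, 5, 6, 4, 8, 9, 12, 14, 17, 13, 16, 15, 0, 10]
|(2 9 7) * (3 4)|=6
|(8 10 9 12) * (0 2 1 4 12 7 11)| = 10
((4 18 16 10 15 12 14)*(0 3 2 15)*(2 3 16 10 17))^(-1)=((0 16 17 2 15 12 14 4 18 10))^(-1)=(0 10 18 4 14 12 15 2 17 16)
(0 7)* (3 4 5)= (0 7)(3 4 5)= [7, 1, 2, 4, 5, 3, 6, 0]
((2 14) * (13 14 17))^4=((2 17 13 14))^4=(17)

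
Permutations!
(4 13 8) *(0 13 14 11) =(0 13 8 4 14 11) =[13, 1, 2, 3, 14, 5, 6, 7, 4, 9, 10, 0, 12, 8, 11]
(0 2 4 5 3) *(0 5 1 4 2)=(1 4)(3 5)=[0, 4, 2, 5, 1, 3]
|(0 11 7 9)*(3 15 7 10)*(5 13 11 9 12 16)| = |(0 9)(3 15 7 12 16 5 13 11 10)| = 18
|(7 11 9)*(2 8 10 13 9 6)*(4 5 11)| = |(2 8 10 13 9 7 4 5 11 6)| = 10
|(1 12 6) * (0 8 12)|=|(0 8 12 6 1)|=5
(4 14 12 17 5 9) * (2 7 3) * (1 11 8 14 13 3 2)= [0, 11, 7, 1, 13, 9, 6, 2, 14, 4, 10, 8, 17, 3, 12, 15, 16, 5]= (1 11 8 14 12 17 5 9 4 13 3)(2 7)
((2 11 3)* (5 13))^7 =((2 11 3)(5 13))^7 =(2 11 3)(5 13)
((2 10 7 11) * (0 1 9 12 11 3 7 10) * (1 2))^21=(0 2)(1 9 12 11)(3 7)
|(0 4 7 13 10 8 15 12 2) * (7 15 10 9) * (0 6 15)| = 12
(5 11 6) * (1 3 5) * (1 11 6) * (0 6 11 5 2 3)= (0 6 5 11 1)(2 3)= [6, 0, 3, 2, 4, 11, 5, 7, 8, 9, 10, 1]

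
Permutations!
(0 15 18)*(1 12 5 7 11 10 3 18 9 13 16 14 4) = (0 15 9 13 16 14 4 1 12 5 7 11 10 3 18) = [15, 12, 2, 18, 1, 7, 6, 11, 8, 13, 3, 10, 5, 16, 4, 9, 14, 17, 0]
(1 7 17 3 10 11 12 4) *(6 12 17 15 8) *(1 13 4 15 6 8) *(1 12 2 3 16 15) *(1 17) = [0, 7, 3, 10, 13, 5, 2, 6, 8, 9, 11, 1, 17, 4, 14, 12, 15, 16] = (1 7 6 2 3 10 11)(4 13)(12 17 16 15)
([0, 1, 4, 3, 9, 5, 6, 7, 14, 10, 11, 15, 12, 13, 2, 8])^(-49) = [0, 1, 14, 3, 2, 5, 6, 7, 15, 4, 9, 10, 12, 13, 8, 11]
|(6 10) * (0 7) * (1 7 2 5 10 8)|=8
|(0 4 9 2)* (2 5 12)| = |(0 4 9 5 12 2)| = 6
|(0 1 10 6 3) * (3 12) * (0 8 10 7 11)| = 20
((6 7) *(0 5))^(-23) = (0 5)(6 7)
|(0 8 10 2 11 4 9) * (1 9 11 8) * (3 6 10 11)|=21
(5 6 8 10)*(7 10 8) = (5 6 7 10) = [0, 1, 2, 3, 4, 6, 7, 10, 8, 9, 5]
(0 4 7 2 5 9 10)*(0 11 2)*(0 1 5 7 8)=(0 4 8)(1 5 9 10 11 2 7)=[4, 5, 7, 3, 8, 9, 6, 1, 0, 10, 11, 2]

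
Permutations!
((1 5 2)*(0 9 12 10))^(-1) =((0 9 12 10)(1 5 2))^(-1) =(0 10 12 9)(1 2 5)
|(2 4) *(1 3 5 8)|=|(1 3 5 8)(2 4)|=4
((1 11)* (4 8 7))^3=((1 11)(4 8 7))^3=(1 11)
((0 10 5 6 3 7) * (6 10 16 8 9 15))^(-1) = ((0 16 8 9 15 6 3 7)(5 10))^(-1) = (0 7 3 6 15 9 8 16)(5 10)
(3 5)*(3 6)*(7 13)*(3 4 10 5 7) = (3 7 13)(4 10 5 6) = [0, 1, 2, 7, 10, 6, 4, 13, 8, 9, 5, 11, 12, 3]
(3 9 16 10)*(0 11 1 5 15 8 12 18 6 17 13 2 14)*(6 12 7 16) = (0 11 1 5 15 8 7 16 10 3 9 6 17 13 2 14)(12 18) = [11, 5, 14, 9, 4, 15, 17, 16, 7, 6, 3, 1, 18, 2, 0, 8, 10, 13, 12]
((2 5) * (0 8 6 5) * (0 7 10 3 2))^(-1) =((0 8 6 5)(2 7 10 3))^(-1) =(0 5 6 8)(2 3 10 7)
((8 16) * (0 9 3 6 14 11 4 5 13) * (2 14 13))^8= ((0 9 3 6 13)(2 14 11 4 5)(8 16))^8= (16)(0 6 9 13 3)(2 4 14 5 11)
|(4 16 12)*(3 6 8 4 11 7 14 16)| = 20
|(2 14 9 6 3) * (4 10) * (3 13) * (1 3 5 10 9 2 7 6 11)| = 10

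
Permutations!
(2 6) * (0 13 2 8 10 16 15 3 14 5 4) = (0 13 2 6 8 10 16 15 3 14 5 4) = [13, 1, 6, 14, 0, 4, 8, 7, 10, 9, 16, 11, 12, 2, 5, 3, 15]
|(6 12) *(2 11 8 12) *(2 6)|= 4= |(2 11 8 12)|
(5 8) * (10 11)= (5 8)(10 11)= [0, 1, 2, 3, 4, 8, 6, 7, 5, 9, 11, 10]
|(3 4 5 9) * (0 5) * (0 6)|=6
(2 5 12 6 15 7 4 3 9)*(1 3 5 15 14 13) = (1 3 9 2 15 7 4 5 12 6 14 13) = [0, 3, 15, 9, 5, 12, 14, 4, 8, 2, 10, 11, 6, 1, 13, 7]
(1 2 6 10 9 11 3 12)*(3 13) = (1 2 6 10 9 11 13 3 12) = [0, 2, 6, 12, 4, 5, 10, 7, 8, 11, 9, 13, 1, 3]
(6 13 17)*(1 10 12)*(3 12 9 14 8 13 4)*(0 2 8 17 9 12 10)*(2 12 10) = (0 12 1)(2 8 13 9 14 17 6 4 3) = [12, 0, 8, 2, 3, 5, 4, 7, 13, 14, 10, 11, 1, 9, 17, 15, 16, 6]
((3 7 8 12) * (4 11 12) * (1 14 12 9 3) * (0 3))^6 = (14)(0 9 11 4 8 7 3) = ((0 3 7 8 4 11 9)(1 14 12))^6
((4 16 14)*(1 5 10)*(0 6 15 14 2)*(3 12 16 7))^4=((0 6 15 14 4 7 3 12 16 2)(1 5 10))^4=(0 4 16 15 3)(1 5 10)(2 14 12 6 7)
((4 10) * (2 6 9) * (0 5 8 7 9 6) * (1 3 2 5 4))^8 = (0 10 3)(1 2 4)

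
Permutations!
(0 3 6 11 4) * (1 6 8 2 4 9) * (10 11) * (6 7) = (0 3 8 2 4)(1 7 6 10 11 9) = [3, 7, 4, 8, 0, 5, 10, 6, 2, 1, 11, 9]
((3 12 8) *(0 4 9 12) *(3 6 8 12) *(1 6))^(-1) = ((12)(0 4 9 3)(1 6 8))^(-1) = (12)(0 3 9 4)(1 8 6)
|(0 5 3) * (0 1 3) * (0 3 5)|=3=|(1 5 3)|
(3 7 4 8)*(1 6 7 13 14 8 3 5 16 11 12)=(1 6 7 4 3 13 14 8 5 16 11 12)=[0, 6, 2, 13, 3, 16, 7, 4, 5, 9, 10, 12, 1, 14, 8, 15, 11]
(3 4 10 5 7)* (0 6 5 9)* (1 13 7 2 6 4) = (0 4 10 9)(1 13 7 3)(2 6 5) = [4, 13, 6, 1, 10, 2, 5, 3, 8, 0, 9, 11, 12, 7]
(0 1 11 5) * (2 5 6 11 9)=(0 1 9 2 5)(6 11)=[1, 9, 5, 3, 4, 0, 11, 7, 8, 2, 10, 6]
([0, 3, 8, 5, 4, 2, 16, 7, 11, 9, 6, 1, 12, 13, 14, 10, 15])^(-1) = [0, 11, 5, 1, 4, 3, 10, 7, 2, 9, 15, 8, 12, 13, 14, 16, 6]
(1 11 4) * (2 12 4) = [0, 11, 12, 3, 1, 5, 6, 7, 8, 9, 10, 2, 4] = (1 11 2 12 4)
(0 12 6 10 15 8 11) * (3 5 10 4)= (0 12 6 4 3 5 10 15 8 11)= [12, 1, 2, 5, 3, 10, 4, 7, 11, 9, 15, 0, 6, 13, 14, 8]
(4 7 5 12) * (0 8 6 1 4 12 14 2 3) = [8, 4, 3, 0, 7, 14, 1, 5, 6, 9, 10, 11, 12, 13, 2] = (0 8 6 1 4 7 5 14 2 3)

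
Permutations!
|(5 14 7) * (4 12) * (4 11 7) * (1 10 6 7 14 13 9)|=|(1 10 6 7 5 13 9)(4 12 11 14)|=28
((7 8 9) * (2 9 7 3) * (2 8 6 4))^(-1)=((2 9 3 8 7 6 4))^(-1)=(2 4 6 7 8 3 9)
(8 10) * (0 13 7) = [13, 1, 2, 3, 4, 5, 6, 0, 10, 9, 8, 11, 12, 7] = (0 13 7)(8 10)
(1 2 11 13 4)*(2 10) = (1 10 2 11 13 4) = [0, 10, 11, 3, 1, 5, 6, 7, 8, 9, 2, 13, 12, 4]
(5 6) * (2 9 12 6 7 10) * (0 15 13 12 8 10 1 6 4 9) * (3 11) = (0 15 13 12 4 9 8 10 2)(1 6 5 7)(3 11) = [15, 6, 0, 11, 9, 7, 5, 1, 10, 8, 2, 3, 4, 12, 14, 13]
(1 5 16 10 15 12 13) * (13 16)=(1 5 13)(10 15 12 16)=[0, 5, 2, 3, 4, 13, 6, 7, 8, 9, 15, 11, 16, 1, 14, 12, 10]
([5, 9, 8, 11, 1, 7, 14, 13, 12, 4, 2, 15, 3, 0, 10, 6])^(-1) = (0 13 7 5)(1 4 9)(2 10 14 6 15 11 3 12 8)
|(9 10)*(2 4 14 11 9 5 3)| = 8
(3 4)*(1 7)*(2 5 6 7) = (1 2 5 6 7)(3 4) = [0, 2, 5, 4, 3, 6, 7, 1]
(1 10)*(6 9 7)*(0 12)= (0 12)(1 10)(6 9 7)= [12, 10, 2, 3, 4, 5, 9, 6, 8, 7, 1, 11, 0]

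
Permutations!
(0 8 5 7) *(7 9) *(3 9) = (0 8 5 3 9 7) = [8, 1, 2, 9, 4, 3, 6, 0, 5, 7]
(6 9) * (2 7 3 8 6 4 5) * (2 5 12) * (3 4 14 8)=(2 7 4 12)(6 9 14 8)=[0, 1, 7, 3, 12, 5, 9, 4, 6, 14, 10, 11, 2, 13, 8]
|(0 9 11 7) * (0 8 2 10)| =7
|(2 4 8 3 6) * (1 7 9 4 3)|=15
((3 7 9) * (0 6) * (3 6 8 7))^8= ((0 8 7 9 6))^8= (0 9 8 6 7)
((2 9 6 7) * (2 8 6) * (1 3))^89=((1 3)(2 9)(6 7 8))^89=(1 3)(2 9)(6 8 7)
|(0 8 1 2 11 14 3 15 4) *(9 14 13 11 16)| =10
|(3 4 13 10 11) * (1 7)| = 10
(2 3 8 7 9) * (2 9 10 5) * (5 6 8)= [0, 1, 3, 5, 4, 2, 8, 10, 7, 9, 6]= (2 3 5)(6 8 7 10)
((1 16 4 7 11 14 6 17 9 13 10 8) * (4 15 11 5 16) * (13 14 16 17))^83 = ((1 4 7 5 17 9 14 6 13 10 8)(11 16 15))^83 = (1 14 4 6 7 13 5 10 17 8 9)(11 15 16)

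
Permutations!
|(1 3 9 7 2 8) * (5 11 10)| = 6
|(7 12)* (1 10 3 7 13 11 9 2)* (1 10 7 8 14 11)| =|(1 7 12 13)(2 10 3 8 14 11 9)| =28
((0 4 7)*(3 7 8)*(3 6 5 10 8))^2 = ((0 4 3 7)(5 10 8 6))^2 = (0 3)(4 7)(5 8)(6 10)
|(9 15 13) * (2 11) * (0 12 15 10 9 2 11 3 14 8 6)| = 18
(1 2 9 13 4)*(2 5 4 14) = (1 5 4)(2 9 13 14) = [0, 5, 9, 3, 1, 4, 6, 7, 8, 13, 10, 11, 12, 14, 2]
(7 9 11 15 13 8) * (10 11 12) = (7 9 12 10 11 15 13 8) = [0, 1, 2, 3, 4, 5, 6, 9, 7, 12, 11, 15, 10, 8, 14, 13]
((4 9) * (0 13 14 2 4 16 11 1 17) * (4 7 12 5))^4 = ((0 13 14 2 7 12 5 4 9 16 11 1 17))^4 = (0 7 9 17 2 4 1 14 5 11 13 12 16)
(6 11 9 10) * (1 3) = [0, 3, 2, 1, 4, 5, 11, 7, 8, 10, 6, 9] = (1 3)(6 11 9 10)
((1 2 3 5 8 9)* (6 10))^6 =(10)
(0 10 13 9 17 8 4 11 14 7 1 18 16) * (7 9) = (0 10 13 7 1 18 16)(4 11 14 9 17 8) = [10, 18, 2, 3, 11, 5, 6, 1, 4, 17, 13, 14, 12, 7, 9, 15, 0, 8, 16]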